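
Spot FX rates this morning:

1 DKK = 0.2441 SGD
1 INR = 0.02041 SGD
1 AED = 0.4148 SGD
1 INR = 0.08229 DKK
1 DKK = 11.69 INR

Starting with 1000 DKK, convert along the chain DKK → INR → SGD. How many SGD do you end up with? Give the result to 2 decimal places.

238.59

1000 DKK × 11.69 = 11690 INR
11690 INR × 0.02041 = 238.5929 SGD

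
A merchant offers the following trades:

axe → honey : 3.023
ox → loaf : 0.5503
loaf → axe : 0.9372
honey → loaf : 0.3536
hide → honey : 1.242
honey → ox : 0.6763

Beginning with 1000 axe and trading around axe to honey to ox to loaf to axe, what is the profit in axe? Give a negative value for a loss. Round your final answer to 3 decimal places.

54.410

1000 axe × 3.023 = 3023 honey
3023 honey × 0.6763 = 2044.4549 ox
2044.4549 ox × 0.5503 = 1125.06353147 loaf
1125.06353147 loaf × 0.9372 = 1054.409541693684 axe
Net change: 1054.409541693684 − 1000 = 54.409541693684 axe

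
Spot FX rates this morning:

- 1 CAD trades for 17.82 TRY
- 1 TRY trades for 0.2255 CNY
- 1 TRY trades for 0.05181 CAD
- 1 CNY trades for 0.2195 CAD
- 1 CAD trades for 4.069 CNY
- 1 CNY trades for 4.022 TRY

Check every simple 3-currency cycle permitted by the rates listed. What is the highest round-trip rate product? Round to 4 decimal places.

CNY→CAD→TRY→CNY: 0.2195 × 17.82 × 0.2255 = 0.88204
CNY→TRY→CAD→CNY: 4.022 × 0.05181 × 4.069 = 0.84790
Maximum is CNY→CAD→TRY→CNY at 0.8820; no arbitrage — every cycle loses value.

0.8820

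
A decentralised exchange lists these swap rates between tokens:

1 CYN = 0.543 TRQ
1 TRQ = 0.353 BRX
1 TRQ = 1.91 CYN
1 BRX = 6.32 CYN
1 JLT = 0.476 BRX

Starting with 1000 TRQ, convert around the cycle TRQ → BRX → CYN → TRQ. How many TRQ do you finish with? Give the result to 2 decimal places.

1211.41

1000 TRQ × 0.353 = 353 BRX
353 BRX × 6.32 = 2230.96 CYN
2230.96 CYN × 0.543 = 1211.41128 TRQ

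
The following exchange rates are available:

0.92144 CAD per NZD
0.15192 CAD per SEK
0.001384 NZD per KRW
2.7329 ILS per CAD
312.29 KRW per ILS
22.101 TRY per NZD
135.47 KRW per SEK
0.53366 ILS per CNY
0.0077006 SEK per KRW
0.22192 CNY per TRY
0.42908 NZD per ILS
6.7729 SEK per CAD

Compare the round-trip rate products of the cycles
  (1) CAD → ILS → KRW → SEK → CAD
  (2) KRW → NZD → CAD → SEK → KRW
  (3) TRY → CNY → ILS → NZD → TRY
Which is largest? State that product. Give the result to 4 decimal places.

1.1701

(1) 2.7329 × 312.29 × 0.0077006 × 0.15192 = 0.99844
(2) 0.001384 × 0.92144 × 6.7729 × 135.47 = 1.17009
(3) 0.22192 × 0.53366 × 0.42908 × 22.101 = 1.12308
Highest is cycle (2) at 1.1701 (>1, arbitrage).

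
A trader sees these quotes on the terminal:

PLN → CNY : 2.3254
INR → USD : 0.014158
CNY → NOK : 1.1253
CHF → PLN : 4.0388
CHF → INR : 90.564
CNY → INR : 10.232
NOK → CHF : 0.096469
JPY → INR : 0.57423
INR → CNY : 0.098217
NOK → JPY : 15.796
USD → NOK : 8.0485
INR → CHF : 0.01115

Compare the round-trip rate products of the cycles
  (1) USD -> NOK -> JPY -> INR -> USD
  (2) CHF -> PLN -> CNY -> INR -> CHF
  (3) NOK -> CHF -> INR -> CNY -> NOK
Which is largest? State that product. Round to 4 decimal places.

1.0715

(1) 8.0485 × 15.796 × 0.57423 × 0.014158 = 1.03359
(2) 4.0388 × 2.3254 × 10.232 × 0.01115 = 1.07148
(3) 0.096469 × 90.564 × 0.098217 × 1.1253 = 0.96560
Highest is cycle (2) at 1.0715 (>1, arbitrage).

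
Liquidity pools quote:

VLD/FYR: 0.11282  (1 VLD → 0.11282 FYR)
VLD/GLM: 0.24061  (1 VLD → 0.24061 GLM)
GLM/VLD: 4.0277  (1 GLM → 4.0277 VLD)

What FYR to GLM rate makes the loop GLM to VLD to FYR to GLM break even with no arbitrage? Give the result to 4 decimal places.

2.2007

Known legs of the cycle: 4.0277 × 0.11282 = 0.454405114
For no arbitrage the full-cycle product must be 1, so the missing rate is 1 / 0.454405114 ≈ 2.200679.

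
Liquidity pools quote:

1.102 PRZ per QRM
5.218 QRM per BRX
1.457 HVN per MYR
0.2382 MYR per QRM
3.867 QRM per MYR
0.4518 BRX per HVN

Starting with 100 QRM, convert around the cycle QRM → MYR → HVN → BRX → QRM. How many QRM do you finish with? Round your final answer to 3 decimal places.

100 QRM × 0.2382 = 23.82 MYR
23.82 MYR × 1.457 = 34.70574 HVN
34.70574 HVN × 0.4518 = 15.680053332 BRX
15.680053332 BRX × 5.218 = 81.818518286376 QRM

81.819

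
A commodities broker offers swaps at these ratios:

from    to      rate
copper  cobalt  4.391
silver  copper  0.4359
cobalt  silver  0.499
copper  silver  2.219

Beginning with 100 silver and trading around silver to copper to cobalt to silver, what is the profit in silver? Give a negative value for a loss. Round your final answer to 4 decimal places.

-4.4896

100 silver × 0.4359 = 43.59 copper
43.59 copper × 4.391 = 191.40369 cobalt
191.40369 cobalt × 0.499 = 95.51044131 silver
Net change: 95.51044131 − 100 = -4.48955869 silver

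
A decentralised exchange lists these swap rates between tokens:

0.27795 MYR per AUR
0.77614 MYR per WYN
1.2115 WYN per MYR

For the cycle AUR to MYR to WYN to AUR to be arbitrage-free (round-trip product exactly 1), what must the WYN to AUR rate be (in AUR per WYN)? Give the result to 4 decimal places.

2.9697

Known legs of the cycle: 0.27795 × 1.2115 = 0.336736425
For no arbitrage the full-cycle product must be 1, so the missing rate is 1 / 0.336736425 ≈ 2.969682.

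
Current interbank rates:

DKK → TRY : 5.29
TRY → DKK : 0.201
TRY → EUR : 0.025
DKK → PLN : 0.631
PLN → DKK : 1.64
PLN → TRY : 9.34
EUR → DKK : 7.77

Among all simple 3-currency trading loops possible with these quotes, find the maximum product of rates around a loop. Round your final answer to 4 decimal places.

1.1846

TRY→DKK→PLN→TRY: 0.201 × 0.631 × 9.34 = 1.18460
EUR→DKK→TRY→EUR: 7.77 × 5.29 × 0.025 = 1.02758
Maximum is TRY→DKK→PLN→TRY at 1.1846; arbitrage exists.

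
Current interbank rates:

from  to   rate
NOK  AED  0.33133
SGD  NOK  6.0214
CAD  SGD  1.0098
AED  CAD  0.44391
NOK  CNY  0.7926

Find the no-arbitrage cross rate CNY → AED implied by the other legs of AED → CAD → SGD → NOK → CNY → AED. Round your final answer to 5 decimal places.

Known legs of the cycle: 0.44391 × 1.0098 × 6.0214 × 0.7926 = 2.13934999842100152
For no arbitrage the full-cycle product must be 1, so the missing rate is 1 / 2.13934999842100152 ≈ 0.4674317.

0.46743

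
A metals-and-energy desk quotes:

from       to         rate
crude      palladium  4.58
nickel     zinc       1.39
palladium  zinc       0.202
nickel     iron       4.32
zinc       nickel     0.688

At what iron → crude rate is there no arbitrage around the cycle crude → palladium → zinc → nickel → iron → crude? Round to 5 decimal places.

0.36367

Known legs of the cycle: 4.58 × 0.202 × 0.688 × 4.32 = 2.7497235456
For no arbitrage the full-cycle product must be 1, so the missing rate is 1 / 2.7497235456 ≈ 0.3636729.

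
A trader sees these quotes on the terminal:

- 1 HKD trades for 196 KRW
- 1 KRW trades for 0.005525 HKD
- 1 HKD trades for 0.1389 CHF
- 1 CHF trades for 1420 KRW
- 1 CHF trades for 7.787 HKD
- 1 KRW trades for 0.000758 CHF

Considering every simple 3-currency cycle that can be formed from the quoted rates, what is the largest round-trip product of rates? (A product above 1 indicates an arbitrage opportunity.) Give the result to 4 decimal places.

HKD→KRW→CHF→HKD: 196 × 0.000758 × 7.787 = 1.15690
HKD→CHF→KRW→HKD: 0.1389 × 1420 × 0.005525 = 1.08974
Maximum is HKD→KRW→CHF→HKD at 1.1569; arbitrage exists.

1.1569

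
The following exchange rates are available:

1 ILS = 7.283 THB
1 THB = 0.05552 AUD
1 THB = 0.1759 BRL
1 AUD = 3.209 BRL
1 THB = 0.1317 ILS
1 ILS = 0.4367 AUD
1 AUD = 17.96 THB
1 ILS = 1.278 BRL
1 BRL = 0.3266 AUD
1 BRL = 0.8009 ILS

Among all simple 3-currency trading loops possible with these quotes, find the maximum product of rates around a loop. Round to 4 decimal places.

AUD→BRL→ILS→AUD: 3.209 × 0.8009 × 0.4367 = 1.12236
AUD→THB→ILS→AUD: 17.96 × 0.1317 × 0.4367 = 1.03294
AUD→THB→BRL→AUD: 17.96 × 0.1759 × 0.3266 = 1.03178
THB→BRL→ILS→THB: 0.1759 × 0.8009 × 7.283 = 1.02602
Maximum is AUD→BRL→ILS→AUD at 1.1224; arbitrage exists.

1.1224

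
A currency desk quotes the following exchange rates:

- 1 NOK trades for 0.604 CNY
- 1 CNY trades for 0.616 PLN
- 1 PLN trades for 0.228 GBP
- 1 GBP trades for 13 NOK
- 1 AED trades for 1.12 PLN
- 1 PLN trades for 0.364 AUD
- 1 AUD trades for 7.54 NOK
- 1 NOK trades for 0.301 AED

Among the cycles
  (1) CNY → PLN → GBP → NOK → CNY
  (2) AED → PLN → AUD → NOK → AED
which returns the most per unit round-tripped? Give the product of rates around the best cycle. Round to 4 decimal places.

(1) 0.616 × 0.228 × 13 × 0.604 = 1.10280
(2) 1.12 × 0.364 × 7.54 × 0.301 = 0.92525
Highest is cycle (1) at 1.1028 (>1, arbitrage).

1.1028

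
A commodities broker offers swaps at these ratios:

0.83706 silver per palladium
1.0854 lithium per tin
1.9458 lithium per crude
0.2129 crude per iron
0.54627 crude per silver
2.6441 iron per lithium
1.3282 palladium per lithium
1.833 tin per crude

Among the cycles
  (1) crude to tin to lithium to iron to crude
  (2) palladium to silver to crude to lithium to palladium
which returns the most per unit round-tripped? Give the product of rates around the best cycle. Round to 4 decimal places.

1.1818

(1) 1.833 × 1.0854 × 2.6441 × 0.2129 = 1.11997
(2) 0.83706 × 0.54627 × 1.9458 × 1.3282 = 1.18175
Highest is cycle (2) at 1.1818 (>1, arbitrage).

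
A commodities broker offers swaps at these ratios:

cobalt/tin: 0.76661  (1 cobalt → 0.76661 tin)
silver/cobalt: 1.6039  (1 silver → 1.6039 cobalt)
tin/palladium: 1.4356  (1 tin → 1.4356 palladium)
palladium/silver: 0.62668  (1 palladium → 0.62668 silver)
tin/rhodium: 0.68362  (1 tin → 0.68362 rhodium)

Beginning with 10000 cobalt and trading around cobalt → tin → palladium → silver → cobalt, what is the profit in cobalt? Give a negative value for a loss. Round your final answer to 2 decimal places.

10000 cobalt × 0.76661 = 7666.1 tin
7666.1 tin × 1.4356 = 11005.45316 palladium
11005.45316 palladium × 0.62668 = 6896.8973863088 silver
6896.8973863088 silver × 1.6039 = 11061.93371790068432 cobalt
Net change: 11061.93371790068432 − 10000 = 1061.93371790068432 cobalt

1061.93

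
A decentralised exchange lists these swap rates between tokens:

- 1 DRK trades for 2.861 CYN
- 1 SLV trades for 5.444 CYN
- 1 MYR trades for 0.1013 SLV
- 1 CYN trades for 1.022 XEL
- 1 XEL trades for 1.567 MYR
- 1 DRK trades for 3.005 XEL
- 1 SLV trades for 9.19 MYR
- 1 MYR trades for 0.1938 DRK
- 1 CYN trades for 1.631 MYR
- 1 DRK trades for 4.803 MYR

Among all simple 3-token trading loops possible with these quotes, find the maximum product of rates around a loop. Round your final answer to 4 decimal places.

0.9126

MYR→DRK→XEL→MYR: 0.1938 × 3.005 × 1.567 = 0.91257
MYR→DRK→CYN→MYR: 0.1938 × 2.861 × 1.631 = 0.90433
MYR→SLV→CYN→MYR: 0.1013 × 5.444 × 1.631 = 0.89946
Maximum is MYR→DRK→XEL→MYR at 0.9126; no arbitrage — every cycle loses value.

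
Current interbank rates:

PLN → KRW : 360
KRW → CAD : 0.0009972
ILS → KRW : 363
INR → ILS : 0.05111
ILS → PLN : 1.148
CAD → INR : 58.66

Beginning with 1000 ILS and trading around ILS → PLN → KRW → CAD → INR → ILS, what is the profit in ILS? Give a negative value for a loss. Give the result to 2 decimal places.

235.59

1000 ILS × 1.148 = 1148 PLN
1148 PLN × 360 = 413280 KRW
413280 KRW × 0.0009972 = 412.122816 CAD
412.122816 CAD × 58.66 = 24175.12438656 INR
24175.12438656 INR × 0.05111 = 1235.5906073970816 ILS
Net change: 1235.5906073970816 − 1000 = 235.5906073970816 ILS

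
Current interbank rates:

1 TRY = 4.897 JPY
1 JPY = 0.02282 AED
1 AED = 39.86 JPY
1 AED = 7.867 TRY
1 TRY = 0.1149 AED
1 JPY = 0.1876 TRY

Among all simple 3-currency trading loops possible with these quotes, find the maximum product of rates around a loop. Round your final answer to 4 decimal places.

0.8791

TRY→JPY→AED→TRY: 4.897 × 0.02282 × 7.867 = 0.87913
TRY→AED→JPY→TRY: 0.1149 × 39.86 × 0.1876 = 0.85919
Maximum is TRY→JPY→AED→TRY at 0.8791; no arbitrage — every cycle loses value.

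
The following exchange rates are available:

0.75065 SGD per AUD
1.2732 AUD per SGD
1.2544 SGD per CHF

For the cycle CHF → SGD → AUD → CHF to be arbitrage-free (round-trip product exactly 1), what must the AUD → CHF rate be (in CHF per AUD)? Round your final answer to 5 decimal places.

Known legs of the cycle: 1.2544 × 1.2732 = 1.59710208
For no arbitrage the full-cycle product must be 1, so the missing rate is 1 / 1.59710208 ≈ 0.6261341.

0.62613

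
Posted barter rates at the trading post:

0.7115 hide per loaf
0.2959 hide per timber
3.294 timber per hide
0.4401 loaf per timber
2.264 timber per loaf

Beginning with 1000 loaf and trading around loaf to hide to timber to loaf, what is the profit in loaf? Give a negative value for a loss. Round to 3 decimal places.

1000 loaf × 0.7115 = 711.5 hide
711.5 hide × 3.294 = 2343.681 timber
2343.681 timber × 0.4401 = 1031.4540081 loaf
Net change: 1031.4540081 − 1000 = 31.4540081 loaf

31.454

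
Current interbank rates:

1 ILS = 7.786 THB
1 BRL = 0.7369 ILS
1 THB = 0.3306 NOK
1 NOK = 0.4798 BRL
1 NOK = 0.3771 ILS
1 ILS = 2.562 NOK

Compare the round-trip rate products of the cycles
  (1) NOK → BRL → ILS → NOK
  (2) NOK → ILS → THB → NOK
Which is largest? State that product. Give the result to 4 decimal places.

(1) 0.4798 × 0.7369 × 2.562 = 0.90583
(2) 0.3771 × 7.786 × 0.3306 = 0.97067
Highest is cycle (2) at 0.9707 (≤1, no arbitrage).

0.9707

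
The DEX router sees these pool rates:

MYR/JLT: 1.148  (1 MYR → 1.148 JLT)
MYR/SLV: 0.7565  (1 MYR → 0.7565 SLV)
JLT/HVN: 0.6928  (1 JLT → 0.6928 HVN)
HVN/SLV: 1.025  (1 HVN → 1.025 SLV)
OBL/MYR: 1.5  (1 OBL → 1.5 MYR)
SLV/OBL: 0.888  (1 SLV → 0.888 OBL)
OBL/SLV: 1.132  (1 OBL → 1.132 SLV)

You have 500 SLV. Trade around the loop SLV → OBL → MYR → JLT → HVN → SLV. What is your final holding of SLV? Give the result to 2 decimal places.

500 SLV × 0.888 = 444 OBL
444 OBL × 1.5 = 666 MYR
666 MYR × 1.148 = 764.568 JLT
764.568 JLT × 0.6928 = 529.6927104 HVN
529.6927104 HVN × 1.025 = 542.93502816 SLV

542.94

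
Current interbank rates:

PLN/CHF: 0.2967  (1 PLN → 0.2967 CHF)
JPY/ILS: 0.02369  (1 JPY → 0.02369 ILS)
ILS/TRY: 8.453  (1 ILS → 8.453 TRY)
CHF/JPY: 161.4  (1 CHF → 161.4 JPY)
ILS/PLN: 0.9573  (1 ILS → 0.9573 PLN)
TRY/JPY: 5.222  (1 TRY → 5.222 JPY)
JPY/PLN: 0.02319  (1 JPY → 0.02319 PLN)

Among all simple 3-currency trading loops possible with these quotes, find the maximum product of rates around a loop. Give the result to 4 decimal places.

JPY→PLN→CHF→JPY: 0.02319 × 0.2967 × 161.4 = 1.11051
JPY→ILS→TRY→JPY: 0.02369 × 8.453 × 5.222 = 1.04571
Maximum is JPY→PLN→CHF→JPY at 1.1105; arbitrage exists.

1.1105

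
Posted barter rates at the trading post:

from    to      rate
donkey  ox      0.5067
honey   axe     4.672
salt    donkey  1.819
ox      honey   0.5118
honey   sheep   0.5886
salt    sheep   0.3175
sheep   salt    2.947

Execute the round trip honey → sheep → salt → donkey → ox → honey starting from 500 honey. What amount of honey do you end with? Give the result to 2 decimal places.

500 honey × 0.5886 = 294.3 sheep
294.3 sheep × 2.947 = 867.3021 salt
867.3021 salt × 1.819 = 1577.6225199 donkey
1577.6225199 donkey × 0.5067 = 799.38133083333 ox
799.38133083333 ox × 0.5118 = 409.123365120498294 honey

409.12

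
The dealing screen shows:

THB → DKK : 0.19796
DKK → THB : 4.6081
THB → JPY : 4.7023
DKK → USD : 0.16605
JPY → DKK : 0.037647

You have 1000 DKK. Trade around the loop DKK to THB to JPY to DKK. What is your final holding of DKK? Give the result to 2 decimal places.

815.76

1000 DKK × 4.6081 = 4608.1 THB
4608.1 THB × 4.7023 = 21668.66863 JPY
21668.66863 JPY × 0.037647 = 815.76036791361 DKK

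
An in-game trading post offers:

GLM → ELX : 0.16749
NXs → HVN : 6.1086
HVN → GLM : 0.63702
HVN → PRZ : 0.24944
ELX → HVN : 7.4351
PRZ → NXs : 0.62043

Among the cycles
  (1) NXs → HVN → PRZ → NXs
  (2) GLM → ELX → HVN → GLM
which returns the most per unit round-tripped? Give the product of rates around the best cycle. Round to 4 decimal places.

(1) 6.1086 × 0.24944 × 0.62043 = 0.94537
(2) 0.16749 × 7.4351 × 0.63702 = 0.79328
Highest is cycle (1) at 0.9454 (≤1, no arbitrage).

0.9454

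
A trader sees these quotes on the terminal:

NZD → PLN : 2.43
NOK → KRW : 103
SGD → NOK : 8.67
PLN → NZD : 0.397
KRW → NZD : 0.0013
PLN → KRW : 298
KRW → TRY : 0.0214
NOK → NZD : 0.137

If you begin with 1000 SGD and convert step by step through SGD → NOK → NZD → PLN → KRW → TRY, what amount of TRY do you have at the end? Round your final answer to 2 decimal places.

1000 SGD × 8.67 = 8670 NOK
8670 NOK × 0.137 = 1187.79 NZD
1187.79 NZD × 2.43 = 2886.3297 PLN
2886.3297 PLN × 298 = 860126.2506 KRW
860126.2506 KRW × 0.0214 = 18406.70176284 TRY

18406.70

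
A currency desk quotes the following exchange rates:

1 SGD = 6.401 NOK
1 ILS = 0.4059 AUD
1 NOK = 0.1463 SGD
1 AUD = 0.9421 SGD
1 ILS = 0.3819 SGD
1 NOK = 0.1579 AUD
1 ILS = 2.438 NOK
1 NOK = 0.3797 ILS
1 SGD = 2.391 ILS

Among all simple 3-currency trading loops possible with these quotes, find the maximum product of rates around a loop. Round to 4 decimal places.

0.9522

SGD→NOK→AUD→SGD: 6.401 × 0.1579 × 0.9421 = 0.95220
SGD→NOK→ILS→SGD: 6.401 × 0.3797 × 0.3819 = 0.92819
SGD→ILS→AUD→SGD: 2.391 × 0.4059 × 0.9421 = 0.91431
SGD→ILS→NOK→SGD: 2.391 × 2.438 × 0.1463 = 0.85282
Maximum is SGD→NOK→AUD→SGD at 0.9522; no arbitrage — every cycle loses value.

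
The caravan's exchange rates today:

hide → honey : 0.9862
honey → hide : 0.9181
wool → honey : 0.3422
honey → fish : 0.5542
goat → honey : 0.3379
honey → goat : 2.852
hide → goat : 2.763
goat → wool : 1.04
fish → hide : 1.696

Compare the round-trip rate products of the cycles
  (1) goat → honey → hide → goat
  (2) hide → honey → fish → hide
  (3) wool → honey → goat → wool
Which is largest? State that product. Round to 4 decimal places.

1.0150

(1) 0.3379 × 0.9181 × 2.763 = 0.85715
(2) 0.9862 × 0.5542 × 1.696 = 0.92695
(3) 0.3422 × 2.852 × 1.04 = 1.01499
Highest is cycle (3) at 1.0150 (>1, arbitrage).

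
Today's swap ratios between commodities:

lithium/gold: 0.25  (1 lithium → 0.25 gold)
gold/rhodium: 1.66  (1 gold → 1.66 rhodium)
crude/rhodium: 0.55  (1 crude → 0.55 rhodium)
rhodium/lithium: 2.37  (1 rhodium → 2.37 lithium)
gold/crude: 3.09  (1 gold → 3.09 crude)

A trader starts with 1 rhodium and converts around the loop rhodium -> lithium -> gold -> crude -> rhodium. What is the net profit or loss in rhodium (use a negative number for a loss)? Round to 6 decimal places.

0.006954

1 rhodium × 2.37 = 2.37 lithium
2.37 lithium × 0.25 = 0.5925 gold
0.5925 gold × 3.09 = 1.830825 crude
1.830825 crude × 0.55 = 1.00695375 rhodium
Net change: 1.00695375 − 1 = 0.00695375 rhodium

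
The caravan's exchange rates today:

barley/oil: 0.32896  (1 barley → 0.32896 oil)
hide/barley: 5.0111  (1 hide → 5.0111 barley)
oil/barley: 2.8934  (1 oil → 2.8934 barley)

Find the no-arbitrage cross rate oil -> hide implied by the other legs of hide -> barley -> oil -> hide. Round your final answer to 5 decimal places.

0.60663

Known legs of the cycle: 5.0111 × 0.32896 = 1.648451456
For no arbitrage the full-cycle product must be 1, so the missing rate is 1 / 1.648451456 ≈ 0.6066299.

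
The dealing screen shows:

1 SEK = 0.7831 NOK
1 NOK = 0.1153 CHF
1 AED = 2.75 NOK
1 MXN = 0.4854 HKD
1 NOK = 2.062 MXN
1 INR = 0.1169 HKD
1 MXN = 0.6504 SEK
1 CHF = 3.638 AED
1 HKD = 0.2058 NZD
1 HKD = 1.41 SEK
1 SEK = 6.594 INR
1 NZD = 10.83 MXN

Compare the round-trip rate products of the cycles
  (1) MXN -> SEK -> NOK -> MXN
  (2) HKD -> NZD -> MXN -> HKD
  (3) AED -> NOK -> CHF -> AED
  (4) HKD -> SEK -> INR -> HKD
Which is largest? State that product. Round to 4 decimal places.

1.1535

(1) 0.6504 × 0.7831 × 2.062 = 1.05023
(2) 0.2058 × 10.83 × 0.4854 = 1.08187
(3) 2.75 × 0.1153 × 3.638 = 1.15352
(4) 1.41 × 6.594 × 0.1169 = 1.08688
Highest is cycle (3) at 1.1535 (>1, arbitrage).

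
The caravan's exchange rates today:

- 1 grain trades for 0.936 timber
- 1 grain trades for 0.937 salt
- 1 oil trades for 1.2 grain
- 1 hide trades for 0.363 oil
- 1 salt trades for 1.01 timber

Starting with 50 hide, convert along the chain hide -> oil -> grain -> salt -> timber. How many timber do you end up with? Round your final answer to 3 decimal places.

50 hide × 0.363 = 18.15 oil
18.15 oil × 1.2 = 21.78 grain
21.78 grain × 0.937 = 20.40786 salt
20.40786 salt × 1.01 = 20.6119386 timber

20.612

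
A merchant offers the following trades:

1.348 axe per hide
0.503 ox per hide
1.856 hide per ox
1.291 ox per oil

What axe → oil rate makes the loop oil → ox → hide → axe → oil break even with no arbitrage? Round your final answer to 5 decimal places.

Known legs of the cycle: 1.291 × 1.856 × 1.348 = 3.229937408
For no arbitrage the full-cycle product must be 1, so the missing rate is 1 / 3.229937408 ≈ 0.3096035.

0.30960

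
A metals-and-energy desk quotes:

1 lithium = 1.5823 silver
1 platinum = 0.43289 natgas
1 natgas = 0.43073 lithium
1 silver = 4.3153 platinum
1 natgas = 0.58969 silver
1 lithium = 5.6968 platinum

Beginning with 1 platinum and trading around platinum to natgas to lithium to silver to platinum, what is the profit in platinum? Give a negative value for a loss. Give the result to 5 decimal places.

0.27316

1 platinum × 0.43289 = 0.43289 natgas
0.43289 natgas × 0.43073 = 0.1864587097 lithium
0.1864587097 lithium × 1.5823 = 0.29503361635831 silver
0.29503361635831 silver × 4.3153 = 1.273158564671015143 platinum
Net change: 1.273158564671015143 − 1 = 0.273158564671015143 platinum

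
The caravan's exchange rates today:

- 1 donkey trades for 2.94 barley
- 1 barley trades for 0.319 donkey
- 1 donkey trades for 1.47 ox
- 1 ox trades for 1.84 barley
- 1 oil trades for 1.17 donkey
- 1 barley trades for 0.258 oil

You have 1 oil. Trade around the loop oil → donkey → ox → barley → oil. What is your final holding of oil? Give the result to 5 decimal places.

1 oil × 1.17 = 1.17 donkey
1.17 donkey × 1.47 = 1.7199 ox
1.7199 ox × 1.84 = 3.164616 barley
3.164616 barley × 0.258 = 0.816470928 oil

0.81647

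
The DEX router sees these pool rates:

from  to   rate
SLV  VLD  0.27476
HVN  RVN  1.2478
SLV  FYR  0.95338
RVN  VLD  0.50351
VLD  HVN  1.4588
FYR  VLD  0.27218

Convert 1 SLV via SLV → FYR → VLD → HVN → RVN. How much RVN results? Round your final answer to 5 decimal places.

0.47235

1 SLV × 0.95338 = 0.95338 FYR
0.95338 FYR × 0.27218 = 0.2594909684 VLD
0.2594909684 VLD × 1.4588 = 0.37854542470192 HVN
0.37854542470192 HVN × 1.2478 = 0.472348980943055776 RVN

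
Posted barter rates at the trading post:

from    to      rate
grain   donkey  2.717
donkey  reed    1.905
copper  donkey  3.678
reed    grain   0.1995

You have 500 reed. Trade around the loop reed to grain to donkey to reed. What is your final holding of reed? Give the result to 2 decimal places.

516.29

500 reed × 0.1995 = 99.75 grain
99.75 grain × 2.717 = 271.02075 donkey
271.02075 donkey × 1.905 = 516.29452875 reed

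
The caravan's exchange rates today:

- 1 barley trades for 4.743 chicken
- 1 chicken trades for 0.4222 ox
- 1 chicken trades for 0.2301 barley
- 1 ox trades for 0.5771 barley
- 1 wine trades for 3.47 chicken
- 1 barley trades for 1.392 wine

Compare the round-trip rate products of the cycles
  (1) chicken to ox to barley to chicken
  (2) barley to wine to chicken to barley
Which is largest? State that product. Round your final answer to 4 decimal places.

1.1556

(1) 0.4222 × 0.5771 × 4.743 = 1.15564
(2) 1.392 × 3.47 × 0.2301 = 1.11144
Highest is cycle (1) at 1.1556 (>1, arbitrage).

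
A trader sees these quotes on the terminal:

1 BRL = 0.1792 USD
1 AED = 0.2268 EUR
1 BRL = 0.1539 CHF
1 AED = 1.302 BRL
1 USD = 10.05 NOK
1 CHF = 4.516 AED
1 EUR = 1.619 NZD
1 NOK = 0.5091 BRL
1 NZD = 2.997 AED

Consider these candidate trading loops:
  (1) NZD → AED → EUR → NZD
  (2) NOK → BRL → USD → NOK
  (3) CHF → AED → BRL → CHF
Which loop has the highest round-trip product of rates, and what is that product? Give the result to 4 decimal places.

1.1005

(1) 2.997 × 0.2268 × 1.619 = 1.10047
(2) 0.5091 × 0.1792 × 10.05 = 0.91687
(3) 4.516 × 1.302 × 0.1539 = 0.90491
Highest is cycle (1) at 1.1005 (>1, arbitrage).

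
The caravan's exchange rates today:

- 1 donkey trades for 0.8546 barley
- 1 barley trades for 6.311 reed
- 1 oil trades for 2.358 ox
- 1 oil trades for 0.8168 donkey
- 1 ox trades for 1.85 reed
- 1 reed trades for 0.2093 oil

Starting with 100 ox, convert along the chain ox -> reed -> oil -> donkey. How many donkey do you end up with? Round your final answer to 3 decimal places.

100 ox × 1.85 = 185 reed
185 reed × 0.2093 = 38.7205 oil
38.7205 oil × 0.8168 = 31.6269044 donkey

31.627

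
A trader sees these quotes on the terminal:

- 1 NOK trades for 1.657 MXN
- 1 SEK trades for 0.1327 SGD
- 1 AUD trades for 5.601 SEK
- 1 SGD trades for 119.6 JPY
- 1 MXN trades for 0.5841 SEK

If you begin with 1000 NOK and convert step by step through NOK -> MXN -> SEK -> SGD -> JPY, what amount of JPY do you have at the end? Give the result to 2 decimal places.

15360.73

1000 NOK × 1.657 = 1657 MXN
1657 MXN × 0.5841 = 967.8537 SEK
967.8537 SEK × 0.1327 = 128.43418599 SGD
128.43418599 SGD × 119.6 = 15360.728644404 JPY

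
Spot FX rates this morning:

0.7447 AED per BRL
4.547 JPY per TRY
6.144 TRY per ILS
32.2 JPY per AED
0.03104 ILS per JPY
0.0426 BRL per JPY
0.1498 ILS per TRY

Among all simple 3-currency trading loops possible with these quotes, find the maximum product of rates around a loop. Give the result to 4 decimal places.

1.0215

AED→JPY→BRL→AED: 32.2 × 0.0426 × 0.7447 = 1.02152
TRY→JPY→ILS→TRY: 4.547 × 0.03104 × 6.144 = 0.86716
Maximum is AED→JPY→BRL→AED at 1.0215; arbitrage exists.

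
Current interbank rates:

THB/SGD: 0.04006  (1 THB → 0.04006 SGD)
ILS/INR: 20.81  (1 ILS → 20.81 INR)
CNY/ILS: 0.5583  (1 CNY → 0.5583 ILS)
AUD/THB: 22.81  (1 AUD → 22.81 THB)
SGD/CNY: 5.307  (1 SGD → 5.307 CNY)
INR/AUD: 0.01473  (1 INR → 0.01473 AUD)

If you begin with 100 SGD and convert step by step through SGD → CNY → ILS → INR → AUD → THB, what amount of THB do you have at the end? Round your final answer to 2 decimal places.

2071.65

100 SGD × 5.307 = 530.7 CNY
530.7 CNY × 0.5583 = 296.28981 ILS
296.28981 ILS × 20.81 = 6165.7909461 INR
6165.7909461 INR × 0.01473 = 90.822100636053 AUD
90.822100636053 AUD × 22.81 = 2071.65211550836893 THB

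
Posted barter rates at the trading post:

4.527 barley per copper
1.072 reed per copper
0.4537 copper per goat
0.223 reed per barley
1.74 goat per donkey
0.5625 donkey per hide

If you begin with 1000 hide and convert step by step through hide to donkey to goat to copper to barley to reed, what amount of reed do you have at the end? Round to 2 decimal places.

448.29

1000 hide × 0.5625 = 562.5 donkey
562.5 donkey × 1.74 = 978.75 goat
978.75 goat × 0.4537 = 444.058875 copper
444.058875 copper × 4.527 = 2010.254527125 barley
2010.254527125 barley × 0.223 = 448.286759548875 reed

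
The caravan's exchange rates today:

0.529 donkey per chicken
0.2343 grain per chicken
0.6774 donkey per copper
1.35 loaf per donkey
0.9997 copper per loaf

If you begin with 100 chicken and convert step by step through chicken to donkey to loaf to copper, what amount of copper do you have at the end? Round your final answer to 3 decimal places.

71.394

100 chicken × 0.529 = 52.9 donkey
52.9 donkey × 1.35 = 71.415 loaf
71.415 loaf × 0.9997 = 71.3935755 copper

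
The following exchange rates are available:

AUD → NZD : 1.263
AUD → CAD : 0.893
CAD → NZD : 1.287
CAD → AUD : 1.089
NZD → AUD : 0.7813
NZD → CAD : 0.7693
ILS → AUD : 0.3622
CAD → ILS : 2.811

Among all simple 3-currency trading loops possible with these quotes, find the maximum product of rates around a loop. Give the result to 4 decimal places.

AUD→NZD→CAD→AUD: 1.263 × 0.7693 × 1.089 = 1.05810
AUD→CAD→ILS→AUD: 0.893 × 2.811 × 0.3622 = 0.90920
AUD→CAD→NZD→AUD: 0.893 × 1.287 × 0.7813 = 0.89794
Maximum is AUD→NZD→CAD→AUD at 1.0581; arbitrage exists.

1.0581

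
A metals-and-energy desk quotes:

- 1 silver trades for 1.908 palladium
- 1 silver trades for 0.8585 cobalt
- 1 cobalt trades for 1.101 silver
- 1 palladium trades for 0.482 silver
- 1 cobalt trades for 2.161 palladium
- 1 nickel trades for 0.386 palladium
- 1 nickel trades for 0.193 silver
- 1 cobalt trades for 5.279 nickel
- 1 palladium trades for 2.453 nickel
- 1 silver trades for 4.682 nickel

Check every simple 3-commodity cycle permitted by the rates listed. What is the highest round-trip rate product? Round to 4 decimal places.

0.9033

nickel→silver→palladium→nickel: 0.193 × 1.908 × 2.453 = 0.90330
cobalt→palladium→silver→cobalt: 2.161 × 0.482 × 0.8585 = 0.89422
cobalt→nickel→silver→cobalt: 5.279 × 0.193 × 0.8585 = 0.87468
nickel→palladium→silver→nickel: 0.386 × 0.482 × 4.682 = 0.87110
Maximum is nickel→silver→palladium→nickel at 0.9033; no arbitrage — every cycle loses value.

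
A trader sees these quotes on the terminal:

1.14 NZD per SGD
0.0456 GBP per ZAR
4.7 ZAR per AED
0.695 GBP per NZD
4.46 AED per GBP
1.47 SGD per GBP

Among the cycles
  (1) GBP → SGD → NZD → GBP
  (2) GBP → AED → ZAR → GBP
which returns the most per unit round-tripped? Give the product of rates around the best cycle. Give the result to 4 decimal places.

(1) 1.47 × 1.14 × 0.695 = 1.16468
(2) 4.46 × 4.7 × 0.0456 = 0.95587
Highest is cycle (1) at 1.1647 (>1, arbitrage).

1.1647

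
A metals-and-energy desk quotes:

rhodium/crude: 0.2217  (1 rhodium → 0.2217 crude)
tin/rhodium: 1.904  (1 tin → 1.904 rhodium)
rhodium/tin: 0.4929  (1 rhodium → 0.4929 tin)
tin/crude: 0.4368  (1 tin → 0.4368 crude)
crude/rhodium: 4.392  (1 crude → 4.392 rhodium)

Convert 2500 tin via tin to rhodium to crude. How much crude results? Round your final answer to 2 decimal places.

2500 tin × 1.904 = 4760 rhodium
4760 rhodium × 0.2217 = 1055.292 crude

1055.29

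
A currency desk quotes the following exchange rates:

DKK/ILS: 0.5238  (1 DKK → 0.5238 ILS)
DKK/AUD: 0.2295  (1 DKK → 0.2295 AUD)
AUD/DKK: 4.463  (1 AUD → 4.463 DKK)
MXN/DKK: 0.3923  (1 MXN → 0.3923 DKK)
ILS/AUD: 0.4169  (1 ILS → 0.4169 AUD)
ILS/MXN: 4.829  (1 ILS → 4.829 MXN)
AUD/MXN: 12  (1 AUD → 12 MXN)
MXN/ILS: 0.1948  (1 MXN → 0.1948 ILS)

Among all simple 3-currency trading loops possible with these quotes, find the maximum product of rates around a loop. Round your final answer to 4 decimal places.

1.0804

DKK→AUD→MXN→DKK: 0.2295 × 12 × 0.3923 = 1.08039
DKK→ILS→MXN→DKK: 0.5238 × 4.829 × 0.3923 = 0.99230
DKK→ILS→AUD→DKK: 0.5238 × 0.4169 × 4.463 = 0.97460
AUD→MXN→ILS→AUD: 12 × 0.1948 × 0.4169 = 0.97455
Maximum is DKK→AUD→MXN→DKK at 1.0804; arbitrage exists.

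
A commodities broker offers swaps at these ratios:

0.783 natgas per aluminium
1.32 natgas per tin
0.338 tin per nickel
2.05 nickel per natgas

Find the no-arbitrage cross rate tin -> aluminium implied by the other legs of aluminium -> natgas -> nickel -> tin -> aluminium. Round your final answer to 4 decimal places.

1.8432

Known legs of the cycle: 0.783 × 2.05 × 0.338 = 0.5425407
For no arbitrage the full-cycle product must be 1, so the missing rate is 1 / 0.5425407 ≈ 1.843180.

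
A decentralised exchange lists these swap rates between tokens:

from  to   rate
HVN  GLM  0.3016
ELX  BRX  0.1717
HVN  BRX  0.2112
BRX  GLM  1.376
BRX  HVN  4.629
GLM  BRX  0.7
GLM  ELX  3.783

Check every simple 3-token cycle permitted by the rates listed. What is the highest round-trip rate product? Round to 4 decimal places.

BRX→HVN→GLM→BRX: 4.629 × 0.3016 × 0.7 = 0.97727
BRX→GLM→ELX→BRX: 1.376 × 3.783 × 0.1717 = 0.89377
Maximum is BRX→HVN→GLM→BRX at 0.9773; no arbitrage — every cycle loses value.

0.9773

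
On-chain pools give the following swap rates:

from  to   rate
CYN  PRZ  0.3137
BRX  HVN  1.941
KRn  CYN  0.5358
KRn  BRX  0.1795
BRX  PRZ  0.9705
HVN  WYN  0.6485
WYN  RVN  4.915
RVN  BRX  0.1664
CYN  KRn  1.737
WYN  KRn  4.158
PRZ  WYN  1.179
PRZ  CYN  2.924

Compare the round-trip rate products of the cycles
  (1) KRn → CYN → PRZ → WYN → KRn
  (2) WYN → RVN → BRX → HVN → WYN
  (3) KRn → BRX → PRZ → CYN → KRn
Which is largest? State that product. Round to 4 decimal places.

(1) 0.5358 × 0.3137 × 1.179 × 4.158 = 0.82398
(2) 4.915 × 0.1664 × 1.941 × 0.6485 = 1.02947
(3) 0.1795 × 0.9705 × 2.924 × 1.737 = 0.88478
Highest is cycle (2) at 1.0295 (>1, arbitrage).

1.0295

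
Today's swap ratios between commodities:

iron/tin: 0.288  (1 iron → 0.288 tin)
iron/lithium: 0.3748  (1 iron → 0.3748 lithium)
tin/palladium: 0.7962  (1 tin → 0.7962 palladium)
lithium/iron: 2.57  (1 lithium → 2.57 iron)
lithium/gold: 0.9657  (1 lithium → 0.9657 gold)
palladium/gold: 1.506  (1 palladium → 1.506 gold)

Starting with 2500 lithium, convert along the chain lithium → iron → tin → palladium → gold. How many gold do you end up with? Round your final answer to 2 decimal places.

2218.77

2500 lithium × 2.57 = 6425 iron
6425 iron × 0.288 = 1850.4 tin
1850.4 tin × 0.7962 = 1473.28848 palladium
1473.28848 palladium × 1.506 = 2218.77245088 gold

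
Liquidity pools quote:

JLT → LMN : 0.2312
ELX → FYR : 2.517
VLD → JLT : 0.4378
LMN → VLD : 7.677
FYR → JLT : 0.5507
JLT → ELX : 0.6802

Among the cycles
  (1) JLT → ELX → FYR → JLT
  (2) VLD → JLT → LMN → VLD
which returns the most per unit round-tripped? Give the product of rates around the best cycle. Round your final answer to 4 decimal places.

0.9428

(1) 0.6802 × 2.517 × 0.5507 = 0.94283
(2) 0.4378 × 0.2312 × 7.677 = 0.77706
Highest is cycle (1) at 0.9428 (≤1, no arbitrage).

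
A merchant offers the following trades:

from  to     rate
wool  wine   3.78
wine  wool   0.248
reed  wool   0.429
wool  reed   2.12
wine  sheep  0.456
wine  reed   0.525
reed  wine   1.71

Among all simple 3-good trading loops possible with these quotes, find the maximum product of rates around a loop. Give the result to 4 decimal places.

0.8990

wool→reed→wine→wool: 2.12 × 1.71 × 0.248 = 0.89905
wool→wine→reed→wool: 3.78 × 0.525 × 0.429 = 0.85135
Maximum is wool→reed→wine→wool at 0.8990; no arbitrage — every cycle loses value.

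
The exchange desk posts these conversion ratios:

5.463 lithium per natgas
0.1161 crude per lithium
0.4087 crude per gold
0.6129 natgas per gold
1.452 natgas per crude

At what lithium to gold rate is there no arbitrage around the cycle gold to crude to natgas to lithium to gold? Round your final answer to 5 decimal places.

0.30846

Known legs of the cycle: 0.4087 × 1.452 × 5.463 = 3.2419212012
For no arbitrage the full-cycle product must be 1, so the missing rate is 1 / 3.2419212012 ≈ 0.3084591.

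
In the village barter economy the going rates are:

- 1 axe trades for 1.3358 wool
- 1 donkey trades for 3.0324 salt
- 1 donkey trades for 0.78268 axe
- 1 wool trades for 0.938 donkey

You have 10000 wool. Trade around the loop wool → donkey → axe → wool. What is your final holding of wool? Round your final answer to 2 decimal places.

10000 wool × 0.938 = 9380 donkey
9380 donkey × 0.78268 = 7341.5384 axe
7341.5384 axe × 1.3358 = 9806.82699472 wool

9806.83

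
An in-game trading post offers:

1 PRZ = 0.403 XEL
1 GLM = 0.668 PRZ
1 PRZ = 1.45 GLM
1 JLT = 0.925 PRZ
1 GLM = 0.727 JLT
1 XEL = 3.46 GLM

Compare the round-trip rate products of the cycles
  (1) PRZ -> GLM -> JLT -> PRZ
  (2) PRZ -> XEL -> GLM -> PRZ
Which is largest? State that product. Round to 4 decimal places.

0.9751

(1) 1.45 × 0.727 × 0.925 = 0.97509
(2) 0.403 × 3.46 × 0.668 = 0.93145
Highest is cycle (1) at 0.9751 (≤1, no arbitrage).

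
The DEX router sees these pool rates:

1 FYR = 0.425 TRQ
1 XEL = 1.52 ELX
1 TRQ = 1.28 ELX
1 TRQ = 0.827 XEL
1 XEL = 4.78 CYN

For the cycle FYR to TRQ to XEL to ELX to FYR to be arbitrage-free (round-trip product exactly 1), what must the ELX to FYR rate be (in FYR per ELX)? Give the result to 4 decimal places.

Known legs of the cycle: 0.425 × 0.827 × 1.52 = 0.534242
For no arbitrage the full-cycle product must be 1, so the missing rate is 1 / 0.534242 ≈ 1.871811.

1.8718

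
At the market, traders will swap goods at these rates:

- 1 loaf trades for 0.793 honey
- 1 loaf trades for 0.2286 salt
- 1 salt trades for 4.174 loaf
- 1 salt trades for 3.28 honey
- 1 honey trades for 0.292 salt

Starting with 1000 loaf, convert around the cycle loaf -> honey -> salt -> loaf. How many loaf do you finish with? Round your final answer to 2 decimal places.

966.51

1000 loaf × 0.793 = 793 honey
793 honey × 0.292 = 231.556 salt
231.556 salt × 4.174 = 966.514744 loaf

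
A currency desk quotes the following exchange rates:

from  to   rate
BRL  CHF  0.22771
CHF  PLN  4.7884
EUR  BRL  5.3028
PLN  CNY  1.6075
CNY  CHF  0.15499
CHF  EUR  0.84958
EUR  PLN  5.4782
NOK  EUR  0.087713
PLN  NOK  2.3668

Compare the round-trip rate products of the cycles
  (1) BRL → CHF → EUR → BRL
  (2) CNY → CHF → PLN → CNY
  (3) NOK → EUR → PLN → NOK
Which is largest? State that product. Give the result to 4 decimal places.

1.1930

(1) 0.22771 × 0.84958 × 5.3028 = 1.02587
(2) 0.15499 × 4.7884 × 1.6075 = 1.19301
(3) 0.087713 × 5.4782 × 2.3668 = 1.13727
Highest is cycle (2) at 1.1930 (>1, arbitrage).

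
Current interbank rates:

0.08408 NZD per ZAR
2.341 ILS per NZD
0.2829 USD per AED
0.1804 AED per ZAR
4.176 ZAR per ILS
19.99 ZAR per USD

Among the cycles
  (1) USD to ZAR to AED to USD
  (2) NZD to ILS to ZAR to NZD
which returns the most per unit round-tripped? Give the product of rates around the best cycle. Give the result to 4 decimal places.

1.0202

(1) 19.99 × 0.1804 × 0.2829 = 1.02019
(2) 2.341 × 4.176 × 0.08408 = 0.82197
Highest is cycle (1) at 1.0202 (>1, arbitrage).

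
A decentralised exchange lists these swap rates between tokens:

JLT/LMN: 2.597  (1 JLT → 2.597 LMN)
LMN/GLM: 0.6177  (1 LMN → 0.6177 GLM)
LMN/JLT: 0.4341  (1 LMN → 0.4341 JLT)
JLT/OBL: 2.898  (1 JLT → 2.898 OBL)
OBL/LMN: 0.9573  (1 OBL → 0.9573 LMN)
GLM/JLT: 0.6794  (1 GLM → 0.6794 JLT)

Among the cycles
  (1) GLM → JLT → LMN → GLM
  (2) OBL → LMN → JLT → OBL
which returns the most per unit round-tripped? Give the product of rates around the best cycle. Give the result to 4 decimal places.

(1) 0.6794 × 2.597 × 0.6177 = 1.08987
(2) 0.9573 × 0.4341 × 2.898 = 1.20430
Highest is cycle (2) at 1.2043 (>1, arbitrage).

1.2043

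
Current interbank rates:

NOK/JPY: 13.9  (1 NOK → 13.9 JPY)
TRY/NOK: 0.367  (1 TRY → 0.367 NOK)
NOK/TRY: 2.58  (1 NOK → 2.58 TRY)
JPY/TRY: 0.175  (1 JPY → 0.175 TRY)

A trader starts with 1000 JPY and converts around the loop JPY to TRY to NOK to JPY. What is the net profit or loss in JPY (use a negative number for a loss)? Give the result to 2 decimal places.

-107.27

1000 JPY × 0.175 = 175 TRY
175 TRY × 0.367 = 64.225 NOK
64.225 NOK × 13.9 = 892.7275 JPY
Net change: 892.7275 − 1000 = -107.2725 JPY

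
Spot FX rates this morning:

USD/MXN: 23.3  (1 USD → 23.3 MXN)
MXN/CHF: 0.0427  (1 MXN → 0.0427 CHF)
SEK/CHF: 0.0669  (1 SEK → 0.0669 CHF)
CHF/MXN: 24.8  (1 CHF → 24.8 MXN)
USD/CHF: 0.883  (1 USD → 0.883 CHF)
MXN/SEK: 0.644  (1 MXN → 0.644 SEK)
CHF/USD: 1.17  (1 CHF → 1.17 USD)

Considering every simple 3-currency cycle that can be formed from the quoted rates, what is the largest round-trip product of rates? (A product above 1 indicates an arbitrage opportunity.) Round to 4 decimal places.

USD→MXN→CHF→USD: 23.3 × 0.0427 × 1.17 = 1.16404
SEK→CHF→MXN→SEK: 0.0669 × 24.8 × 0.644 = 1.06847
Maximum is USD→MXN→CHF→USD at 1.1640; arbitrage exists.

1.1640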